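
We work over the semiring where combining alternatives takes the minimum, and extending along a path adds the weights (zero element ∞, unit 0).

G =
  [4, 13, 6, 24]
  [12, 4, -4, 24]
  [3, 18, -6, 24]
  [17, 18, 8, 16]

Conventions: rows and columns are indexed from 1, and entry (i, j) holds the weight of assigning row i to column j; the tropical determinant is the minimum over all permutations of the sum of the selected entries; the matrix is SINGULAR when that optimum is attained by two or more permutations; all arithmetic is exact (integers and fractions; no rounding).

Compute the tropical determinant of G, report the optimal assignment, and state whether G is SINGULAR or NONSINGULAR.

σ = (1, 2, 3, 4): 4 + 4 + (-6) + 16 = 18
σ = (1, 2, 4, 3): 4 + 4 + 24 + 8 = 40
σ = (1, 3, 2, 4): 4 + (-4) + 18 + 16 = 34
σ = (1, 3, 4, 2): 4 + (-4) + 24 + 18 = 42
σ = (1, 4, 2, 3): 4 + 24 + 18 + 8 = 54
σ = (1, 4, 3, 2): 4 + 24 + (-6) + 18 = 40
σ = (2, 1, 3, 4): 13 + 12 + (-6) + 16 = 35
σ = (2, 1, 4, 3): 13 + 12 + 24 + 8 = 57
σ = (2, 3, 1, 4): 13 + (-4) + 3 + 16 = 28
σ = (2, 3, 4, 1): 13 + (-4) + 24 + 17 = 50
σ = (2, 4, 1, 3): 13 + 24 + 3 + 8 = 48
σ = (2, 4, 3, 1): 13 + 24 + (-6) + 17 = 48
σ = (3, 1, 2, 4): 6 + 12 + 18 + 16 = 52
σ = (3, 1, 4, 2): 6 + 12 + 24 + 18 = 60
σ = (3, 2, 1, 4): 6 + 4 + 3 + 16 = 29
σ = (3, 2, 4, 1): 6 + 4 + 24 + 17 = 51
σ = (3, 4, 1, 2): 6 + 24 + 3 + 18 = 51
σ = (3, 4, 2, 1): 6 + 24 + 18 + 17 = 65
σ = (4, 1, 2, 3): 24 + 12 + 18 + 8 = 62
σ = (4, 1, 3, 2): 24 + 12 + (-6) + 18 = 48
σ = (4, 2, 1, 3): 24 + 4 + 3 + 8 = 39
σ = (4, 2, 3, 1): 24 + 4 + (-6) + 17 = 39
σ = (4, 3, 1, 2): 24 + (-4) + 3 + 18 = 41
σ = (4, 3, 2, 1): 24 + (-4) + 18 + 17 = 55
Optimal value attained by: σ = (1, 2, 3, 4).
Answer: det⊕(G) = 18; verdict: NONSINGULAR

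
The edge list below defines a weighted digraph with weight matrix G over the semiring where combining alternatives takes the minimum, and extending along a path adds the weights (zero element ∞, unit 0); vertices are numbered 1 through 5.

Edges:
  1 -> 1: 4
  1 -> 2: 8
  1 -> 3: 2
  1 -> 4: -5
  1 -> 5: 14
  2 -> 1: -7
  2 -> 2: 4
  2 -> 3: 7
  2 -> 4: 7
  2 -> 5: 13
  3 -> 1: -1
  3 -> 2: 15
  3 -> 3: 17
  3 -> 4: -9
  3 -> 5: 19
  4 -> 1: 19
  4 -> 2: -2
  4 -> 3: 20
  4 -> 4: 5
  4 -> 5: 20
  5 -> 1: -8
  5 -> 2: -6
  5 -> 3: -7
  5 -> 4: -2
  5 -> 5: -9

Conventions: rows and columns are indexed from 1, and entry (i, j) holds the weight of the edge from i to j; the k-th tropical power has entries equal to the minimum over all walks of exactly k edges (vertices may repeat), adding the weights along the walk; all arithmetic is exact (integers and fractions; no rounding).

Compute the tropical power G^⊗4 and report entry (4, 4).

G^⊗2:
  [1, -7, 6, -7, 5]
  [-3, 1, -5, -12, 4]
  [3, -11, 1, -6, 10]
  [-9, 2, 5, 5, 11]
  [-17, -15, -16, -16, -18]
G^⊗3:
  [-14, -9, -2, -4, -4]
  [-6, -14, -3, -14, -5]
  [-18, -8, -4, -8, 1]
  [-5, -1, -7, -14, 2]
  [-26, -24, -25, -25, -27]
G^⊗4:
  [-16, -10, -12, -19, -13]
  [-21, -16, -12, -12, -14]
  [-15, -10, -16, -23, -8]
  [-8, -16, -5, -16, -7]
  [-35, -33, -34, -34, -36]
Key observation: the optimum is the walk 4->2->1->3->4, with weight (-2) + (-7) + 2 + (-9) = -16.
Optimal value attained by: walk 4->2->1->3->4.
Answer: (G^⊗4)[4][4] = -16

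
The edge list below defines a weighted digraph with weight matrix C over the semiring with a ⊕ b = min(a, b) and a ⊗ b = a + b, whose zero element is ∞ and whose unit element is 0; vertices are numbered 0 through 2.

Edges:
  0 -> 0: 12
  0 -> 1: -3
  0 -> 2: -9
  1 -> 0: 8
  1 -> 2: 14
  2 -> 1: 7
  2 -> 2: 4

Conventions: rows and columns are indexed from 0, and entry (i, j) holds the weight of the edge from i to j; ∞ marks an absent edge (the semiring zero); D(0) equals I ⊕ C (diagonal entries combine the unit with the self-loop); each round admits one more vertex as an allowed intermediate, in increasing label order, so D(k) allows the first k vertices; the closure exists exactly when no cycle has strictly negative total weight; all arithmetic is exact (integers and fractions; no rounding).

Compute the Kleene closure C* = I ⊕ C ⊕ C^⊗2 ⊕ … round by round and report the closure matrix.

D(0):
  [0, -3, -9]
  [8, 0, 14]
  [∞, 7, 0]
D(1):
  [0, -3, -9]
  [8, 0, -1]
  [∞, 7, 0]
D(2):
  [0, -3, -9]
  [8, 0, -1]
  [15, 7, 0]
D(3):
  [0, -3, -9]
  [8, 0, -1]
  [15, 7, 0]
Answer: C* = [[0, -3, -9], [8, 0, -1], [15, 7, 0]]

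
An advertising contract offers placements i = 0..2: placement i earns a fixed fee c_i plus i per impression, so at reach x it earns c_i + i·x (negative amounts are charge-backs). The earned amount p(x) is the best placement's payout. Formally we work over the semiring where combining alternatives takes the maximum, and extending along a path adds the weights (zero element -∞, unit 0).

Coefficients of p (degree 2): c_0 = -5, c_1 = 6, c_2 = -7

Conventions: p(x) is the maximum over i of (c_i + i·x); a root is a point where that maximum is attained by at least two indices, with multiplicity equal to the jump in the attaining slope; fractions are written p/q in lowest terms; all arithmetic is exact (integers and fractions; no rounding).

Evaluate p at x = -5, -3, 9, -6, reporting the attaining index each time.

p(-5) = max(-5+0·(-5)=-5, 6+1·(-5)=1, -7+2·(-5)=-17) = 1 (attained by i=1)
p(-3) = max(-5+0·(-3)=-5, 6+1·(-3)=3, -7+2·(-3)=-13) = 3 (attained by i=1)
p(9) = max(-5+0·9=-5, 6+1·9=15, -7+2·9=11) = 15 (attained by i=1)
p(-6) = max(-5+0·(-6)=-5, 6+1·(-6)=0, -7+2·(-6)=-19) = 0 (attained by i=1)
Answer: p(-5) = 1; p(-3) = 3; p(9) = 15; p(-6) = 0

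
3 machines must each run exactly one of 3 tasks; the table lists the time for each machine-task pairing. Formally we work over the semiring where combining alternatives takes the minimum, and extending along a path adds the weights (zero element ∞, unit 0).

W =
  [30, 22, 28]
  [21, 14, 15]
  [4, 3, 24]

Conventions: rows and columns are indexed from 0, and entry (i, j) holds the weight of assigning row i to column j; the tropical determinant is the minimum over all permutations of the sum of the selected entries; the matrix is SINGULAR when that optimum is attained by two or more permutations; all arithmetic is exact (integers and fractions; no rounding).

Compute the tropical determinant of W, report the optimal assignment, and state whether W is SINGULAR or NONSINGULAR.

σ = (0, 1, 2): 30 + 14 + 24 = 68
σ = (0, 2, 1): 30 + 15 + 3 = 48
σ = (1, 0, 2): 22 + 21 + 24 = 67
σ = (1, 2, 0): 22 + 15 + 4 = 41
σ = (2, 0, 1): 28 + 21 + 3 = 52
σ = (2, 1, 0): 28 + 14 + 4 = 46
Optimal value attained by: σ = (1, 2, 0).
Answer: det⊕(W) = 41; verdict: NONSINGULAR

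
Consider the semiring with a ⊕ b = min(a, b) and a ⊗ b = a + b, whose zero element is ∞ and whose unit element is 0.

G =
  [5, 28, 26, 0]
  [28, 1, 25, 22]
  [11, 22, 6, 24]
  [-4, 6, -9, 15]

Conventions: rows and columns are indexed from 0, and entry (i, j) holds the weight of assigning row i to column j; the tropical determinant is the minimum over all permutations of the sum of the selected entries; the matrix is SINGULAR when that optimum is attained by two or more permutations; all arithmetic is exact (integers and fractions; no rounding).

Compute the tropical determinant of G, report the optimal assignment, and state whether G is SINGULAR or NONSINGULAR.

σ = (0, 1, 2, 3): 5 + 1 + 6 + 15 = 27
σ = (0, 1, 3, 2): 5 + 1 + 24 + (-9) = 21
σ = (0, 2, 1, 3): 5 + 25 + 22 + 15 = 67
σ = (0, 2, 3, 1): 5 + 25 + 24 + 6 = 60
σ = (0, 3, 1, 2): 5 + 22 + 22 + (-9) = 40
σ = (0, 3, 2, 1): 5 + 22 + 6 + 6 = 39
σ = (1, 0, 2, 3): 28 + 28 + 6 + 15 = 77
σ = (1, 0, 3, 2): 28 + 28 + 24 + (-9) = 71
σ = (1, 2, 0, 3): 28 + 25 + 11 + 15 = 79
σ = (1, 2, 3, 0): 28 + 25 + 24 + (-4) = 73
σ = (1, 3, 0, 2): 28 + 22 + 11 + (-9) = 52
σ = (1, 3, 2, 0): 28 + 22 + 6 + (-4) = 52
σ = (2, 0, 1, 3): 26 + 28 + 22 + 15 = 91
σ = (2, 0, 3, 1): 26 + 28 + 24 + 6 = 84
σ = (2, 1, 0, 3): 26 + 1 + 11 + 15 = 53
σ = (2, 1, 3, 0): 26 + 1 + 24 + (-4) = 47
σ = (2, 3, 0, 1): 26 + 22 + 11 + 6 = 65
σ = (2, 3, 1, 0): 26 + 22 + 22 + (-4) = 66
σ = (3, 0, 1, 2): 0 + 28 + 22 + (-9) = 41
σ = (3, 0, 2, 1): 0 + 28 + 6 + 6 = 40
σ = (3, 1, 0, 2): 0 + 1 + 11 + (-9) = 3
σ = (3, 1, 2, 0): 0 + 1 + 6 + (-4) = 3
σ = (3, 2, 0, 1): 0 + 25 + 11 + 6 = 42
σ = (3, 2, 1, 0): 0 + 25 + 22 + (-4) = 43
Optimal value attained by: σ = (3, 1, 0, 2).
Answer: det⊕(G) = 3; verdict: SINGULAR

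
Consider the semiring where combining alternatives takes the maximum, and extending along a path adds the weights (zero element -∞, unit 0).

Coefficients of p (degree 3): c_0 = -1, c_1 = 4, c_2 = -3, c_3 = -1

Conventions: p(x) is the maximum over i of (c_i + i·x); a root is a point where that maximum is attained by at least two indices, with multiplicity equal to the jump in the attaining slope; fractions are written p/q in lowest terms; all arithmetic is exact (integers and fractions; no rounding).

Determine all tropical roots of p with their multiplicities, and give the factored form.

hull edge (i=0, c=-1) to (i=1, c=4): slope 5, span 1
hull edge (i=1, c=4) to (i=3, c=-1): slope -5/2, span 2
Factored form: p(x) = -1 ⊗ (x ⊕ (-5)) ⊗ (x ⊕ 5/2) ⊗ (x ⊕ 5/2)
Answer: roots = -5 (mult 1), 5/2 (mult 2)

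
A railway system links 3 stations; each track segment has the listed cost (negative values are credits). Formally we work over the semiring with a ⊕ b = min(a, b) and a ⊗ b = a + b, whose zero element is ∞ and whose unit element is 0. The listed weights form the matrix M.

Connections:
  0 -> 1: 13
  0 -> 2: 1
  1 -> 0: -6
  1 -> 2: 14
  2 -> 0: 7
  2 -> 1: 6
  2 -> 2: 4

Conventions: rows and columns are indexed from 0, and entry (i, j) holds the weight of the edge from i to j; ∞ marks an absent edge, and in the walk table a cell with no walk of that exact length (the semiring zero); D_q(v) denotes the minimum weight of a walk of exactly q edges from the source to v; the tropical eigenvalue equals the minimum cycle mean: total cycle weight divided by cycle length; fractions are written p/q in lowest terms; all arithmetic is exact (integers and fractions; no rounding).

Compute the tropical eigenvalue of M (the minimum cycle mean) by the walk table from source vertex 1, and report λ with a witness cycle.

q=0: [∞, 0, ∞]
q=1: [-6, ∞, 14]
q=2: [21, 7, -5]
q=3: [1, 1, -1]
Optimal cycle mean attained by: cycle 0->2->1->0, total 1 + 6 + (-6), length 3.
Answer: λ = 1/3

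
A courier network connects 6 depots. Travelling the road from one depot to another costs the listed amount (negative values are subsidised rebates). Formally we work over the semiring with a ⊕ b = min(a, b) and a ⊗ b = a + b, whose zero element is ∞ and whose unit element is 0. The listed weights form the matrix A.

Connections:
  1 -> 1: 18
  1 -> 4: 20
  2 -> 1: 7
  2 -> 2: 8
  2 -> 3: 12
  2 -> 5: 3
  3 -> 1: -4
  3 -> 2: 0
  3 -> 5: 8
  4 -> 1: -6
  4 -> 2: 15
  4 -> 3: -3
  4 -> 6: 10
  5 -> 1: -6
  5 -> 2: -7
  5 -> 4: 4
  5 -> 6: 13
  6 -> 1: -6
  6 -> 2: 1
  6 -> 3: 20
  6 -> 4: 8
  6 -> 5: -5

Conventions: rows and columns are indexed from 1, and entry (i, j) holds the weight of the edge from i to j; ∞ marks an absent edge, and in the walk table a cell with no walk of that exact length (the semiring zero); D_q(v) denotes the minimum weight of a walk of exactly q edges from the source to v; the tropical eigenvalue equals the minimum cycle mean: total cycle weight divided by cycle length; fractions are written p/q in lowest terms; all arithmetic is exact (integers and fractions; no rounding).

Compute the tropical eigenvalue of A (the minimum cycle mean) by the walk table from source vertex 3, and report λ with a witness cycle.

q=0: [∞, ∞, 0, ∞, ∞, ∞]
q=1: [-4, 0, ∞, ∞, 8, ∞]
q=2: [2, 1, 12, 12, 3, 21]
q=3: [-3, -4, 9, 7, 4, 16]
q=4: [-2, -3, 4, 8, -1, 17]
q=5: [-7, -8, 5, 3, 0, 12]
q=6: [-6, -7, 0, 4, -5, 13]
Optimal cycle mean attained by: cycle 2->5->2, total 3 + (-7), length 2.
Answer: λ = -2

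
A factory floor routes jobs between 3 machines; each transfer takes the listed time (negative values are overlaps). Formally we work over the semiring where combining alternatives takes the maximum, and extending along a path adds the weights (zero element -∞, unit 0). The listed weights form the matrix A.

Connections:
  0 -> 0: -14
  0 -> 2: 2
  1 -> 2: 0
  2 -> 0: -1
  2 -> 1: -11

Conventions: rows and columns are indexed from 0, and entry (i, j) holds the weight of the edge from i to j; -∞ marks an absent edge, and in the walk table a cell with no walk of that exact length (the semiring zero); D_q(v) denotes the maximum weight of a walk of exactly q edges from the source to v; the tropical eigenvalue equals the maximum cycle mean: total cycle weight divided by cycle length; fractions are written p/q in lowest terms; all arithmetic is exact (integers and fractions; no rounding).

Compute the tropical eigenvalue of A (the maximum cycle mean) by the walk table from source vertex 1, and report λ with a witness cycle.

q=0: [-∞, 0, -∞]
q=1: [-∞, -∞, 0]
q=2: [-1, -11, -∞]
q=3: [-15, -∞, 1]
Optimal cycle mean attained by: cycle 0->2->0, total 2 + (-1), length 2.
Answer: λ = 1/2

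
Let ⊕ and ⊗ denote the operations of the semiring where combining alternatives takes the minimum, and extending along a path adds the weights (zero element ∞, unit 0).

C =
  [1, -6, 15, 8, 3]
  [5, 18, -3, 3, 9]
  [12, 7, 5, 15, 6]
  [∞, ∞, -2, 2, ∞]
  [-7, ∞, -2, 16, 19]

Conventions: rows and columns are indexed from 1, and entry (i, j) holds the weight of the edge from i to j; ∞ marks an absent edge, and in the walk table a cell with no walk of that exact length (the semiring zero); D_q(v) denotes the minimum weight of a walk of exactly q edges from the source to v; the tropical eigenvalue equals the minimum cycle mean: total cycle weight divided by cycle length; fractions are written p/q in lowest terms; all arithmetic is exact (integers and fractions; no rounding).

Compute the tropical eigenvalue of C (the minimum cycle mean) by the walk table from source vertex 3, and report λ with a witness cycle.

q=0: [∞, ∞, 0, ∞, ∞]
q=1: [12, 7, 5, 15, 6]
q=2: [-1, 6, 4, 10, 11]
q=3: [0, -7, 3, 7, 2]
q=4: [-5, -6, -10, -4, 2]
q=5: [-5, -11, -9, -3, -4]
Optimal cycle mean attained by: cycle 1->2->3->5->1, total (-6) + (-3) + 6 + (-7), length 4.
Answer: λ = -5/2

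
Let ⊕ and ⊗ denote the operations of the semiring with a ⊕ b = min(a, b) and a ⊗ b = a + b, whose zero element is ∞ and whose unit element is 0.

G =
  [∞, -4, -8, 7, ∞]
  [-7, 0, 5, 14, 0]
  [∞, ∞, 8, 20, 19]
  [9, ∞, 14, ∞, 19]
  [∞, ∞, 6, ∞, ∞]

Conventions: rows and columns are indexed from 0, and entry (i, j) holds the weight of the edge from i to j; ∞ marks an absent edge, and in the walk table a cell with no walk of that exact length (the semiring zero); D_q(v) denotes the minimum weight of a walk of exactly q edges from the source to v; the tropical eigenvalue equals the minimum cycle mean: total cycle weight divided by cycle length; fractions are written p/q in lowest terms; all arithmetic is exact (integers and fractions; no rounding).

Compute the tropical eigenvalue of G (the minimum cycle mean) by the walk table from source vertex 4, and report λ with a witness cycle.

q=0: [∞, ∞, ∞, ∞, 0]
q=1: [∞, ∞, 6, ∞, ∞]
q=2: [∞, ∞, 14, 26, 25]
q=3: [35, ∞, 22, 34, 33]
q=4: [43, 31, 27, 42, 41]
q=5: [24, 31, 35, 45, 31]
Optimal cycle mean attained by: cycle 0->1->0, total (-4) + (-7), length 2.
Answer: λ = -11/2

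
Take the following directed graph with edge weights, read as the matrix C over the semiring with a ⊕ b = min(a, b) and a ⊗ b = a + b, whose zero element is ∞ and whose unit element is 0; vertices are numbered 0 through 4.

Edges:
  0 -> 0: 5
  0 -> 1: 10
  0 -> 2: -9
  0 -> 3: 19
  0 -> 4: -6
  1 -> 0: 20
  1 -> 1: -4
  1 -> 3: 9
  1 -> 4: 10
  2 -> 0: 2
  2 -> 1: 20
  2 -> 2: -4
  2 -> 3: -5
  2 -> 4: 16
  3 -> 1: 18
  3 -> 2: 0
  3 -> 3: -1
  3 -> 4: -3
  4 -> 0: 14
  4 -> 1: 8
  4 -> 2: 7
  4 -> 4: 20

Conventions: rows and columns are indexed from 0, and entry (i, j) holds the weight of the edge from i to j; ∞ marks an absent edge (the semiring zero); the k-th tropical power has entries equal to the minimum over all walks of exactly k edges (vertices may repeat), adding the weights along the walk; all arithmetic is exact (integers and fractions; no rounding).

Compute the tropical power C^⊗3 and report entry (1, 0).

C^⊗2:
  [-7, 2, -13, -14, -1]
  [16, -8, 9, 5, 6]
  [-2, 12, -8, -9, -8]
  [2, 5, -4, -5, -4]
  [9, 4, 3, 2, 8]
C^⊗3:
  [-11, -2, -17, -18, -17]
  [11, -12, 5, 1, 2]
  [-6, 0, -12, -13, -12]
  [-2, 1, -8, -9, -8]
  [5, 0, -1, -2, -1]
Key observation: the optimum is the walk 1->3->2->0, with weight 9 + 0 + 2 = 11.
Optimal value attained by: walk 1->3->2->0.
Answer: (C^⊗3)[1][0] = 11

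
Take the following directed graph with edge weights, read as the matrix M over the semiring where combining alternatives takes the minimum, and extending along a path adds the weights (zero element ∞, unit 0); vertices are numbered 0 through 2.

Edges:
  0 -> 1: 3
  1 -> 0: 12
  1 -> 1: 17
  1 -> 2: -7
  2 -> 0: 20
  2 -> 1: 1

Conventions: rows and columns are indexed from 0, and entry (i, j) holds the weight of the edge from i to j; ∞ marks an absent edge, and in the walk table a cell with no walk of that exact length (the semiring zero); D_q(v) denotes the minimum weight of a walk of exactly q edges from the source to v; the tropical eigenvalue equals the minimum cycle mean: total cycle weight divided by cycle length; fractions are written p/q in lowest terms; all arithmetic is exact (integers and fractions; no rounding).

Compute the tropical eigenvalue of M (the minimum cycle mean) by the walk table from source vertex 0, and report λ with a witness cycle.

q=0: [0, ∞, ∞]
q=1: [∞, 3, ∞]
q=2: [15, 20, -4]
q=3: [16, -3, 13]
Optimal cycle mean attained by: cycle 1->2->1, total (-7) + 1, length 2.
Answer: λ = -3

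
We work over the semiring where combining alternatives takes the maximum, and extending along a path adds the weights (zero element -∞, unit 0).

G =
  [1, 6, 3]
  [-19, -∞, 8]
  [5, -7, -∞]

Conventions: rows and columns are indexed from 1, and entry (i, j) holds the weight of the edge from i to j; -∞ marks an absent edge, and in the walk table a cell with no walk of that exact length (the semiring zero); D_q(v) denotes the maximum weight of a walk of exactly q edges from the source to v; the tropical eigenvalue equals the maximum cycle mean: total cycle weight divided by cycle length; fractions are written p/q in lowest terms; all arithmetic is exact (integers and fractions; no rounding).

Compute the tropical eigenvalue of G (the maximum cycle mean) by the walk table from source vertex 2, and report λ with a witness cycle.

q=0: [-∞, 0, -∞]
q=1: [-19, -∞, 8]
q=2: [13, 1, -16]
q=3: [14, 19, 16]
Optimal cycle mean attained by: cycle 1->2->3->1, total 6 + 8 + 5, length 3.
Answer: λ = 19/3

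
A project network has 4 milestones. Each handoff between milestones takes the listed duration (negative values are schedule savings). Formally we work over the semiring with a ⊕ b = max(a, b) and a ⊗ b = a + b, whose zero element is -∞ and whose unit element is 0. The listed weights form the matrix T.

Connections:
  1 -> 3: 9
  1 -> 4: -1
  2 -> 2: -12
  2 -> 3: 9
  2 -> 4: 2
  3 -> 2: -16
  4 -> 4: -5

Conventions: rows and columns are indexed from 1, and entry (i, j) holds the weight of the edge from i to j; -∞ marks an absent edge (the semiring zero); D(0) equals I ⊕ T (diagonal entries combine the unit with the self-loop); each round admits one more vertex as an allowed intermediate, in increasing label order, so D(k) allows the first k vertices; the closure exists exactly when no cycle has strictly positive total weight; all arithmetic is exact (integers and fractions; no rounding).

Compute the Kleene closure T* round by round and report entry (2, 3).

D(0):
  [0, -∞, 9, -1]
  [-∞, 0, 9, 2]
  [-∞, -16, 0, -∞]
  [-∞, -∞, -∞, 0]
D(1):
  [0, -∞, 9, -1]
  [-∞, 0, 9, 2]
  [-∞, -16, 0, -∞]
  [-∞, -∞, -∞, 0]
D(2):
  [0, -∞, 9, -1]
  [-∞, 0, 9, 2]
  [-∞, -16, 0, -14]
  [-∞, -∞, -∞, 0]
D(3):
  [0, -7, 9, -1]
  [-∞, 0, 9, 2]
  [-∞, -16, 0, -14]
  [-∞, -∞, -∞, 0]
D(4):
  [0, -7, 9, -1]
  [-∞, 0, 9, 2]
  [-∞, -16, 0, -14]
  [-∞, -∞, -∞, 0]
Answer: T*[2][3] = 9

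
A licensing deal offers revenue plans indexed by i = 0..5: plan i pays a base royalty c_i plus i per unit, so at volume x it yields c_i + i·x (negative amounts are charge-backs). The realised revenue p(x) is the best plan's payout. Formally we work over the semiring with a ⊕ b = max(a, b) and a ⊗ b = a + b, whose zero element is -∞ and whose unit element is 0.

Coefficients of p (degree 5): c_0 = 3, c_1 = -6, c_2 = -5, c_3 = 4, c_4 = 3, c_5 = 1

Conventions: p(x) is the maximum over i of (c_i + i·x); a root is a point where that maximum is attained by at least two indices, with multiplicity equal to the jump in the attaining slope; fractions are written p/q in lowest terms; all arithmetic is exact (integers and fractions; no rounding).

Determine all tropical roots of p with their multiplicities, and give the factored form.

hull edge (i=0, c=3) to (i=3, c=4): slope 1/3, span 3
hull edge (i=3, c=4) to (i=4, c=3): slope -1, span 1
hull edge (i=4, c=3) to (i=5, c=1): slope -2, span 1
Factored form: p(x) = 1 ⊗ (x ⊕ (-1/3)) ⊗ (x ⊕ (-1/3)) ⊗ (x ⊕ (-1/3)) ⊗ (x ⊕ 1) ⊗ (x ⊕ 2)
Answer: roots = -1/3 (mult 3), 1 (mult 1), 2 (mult 1)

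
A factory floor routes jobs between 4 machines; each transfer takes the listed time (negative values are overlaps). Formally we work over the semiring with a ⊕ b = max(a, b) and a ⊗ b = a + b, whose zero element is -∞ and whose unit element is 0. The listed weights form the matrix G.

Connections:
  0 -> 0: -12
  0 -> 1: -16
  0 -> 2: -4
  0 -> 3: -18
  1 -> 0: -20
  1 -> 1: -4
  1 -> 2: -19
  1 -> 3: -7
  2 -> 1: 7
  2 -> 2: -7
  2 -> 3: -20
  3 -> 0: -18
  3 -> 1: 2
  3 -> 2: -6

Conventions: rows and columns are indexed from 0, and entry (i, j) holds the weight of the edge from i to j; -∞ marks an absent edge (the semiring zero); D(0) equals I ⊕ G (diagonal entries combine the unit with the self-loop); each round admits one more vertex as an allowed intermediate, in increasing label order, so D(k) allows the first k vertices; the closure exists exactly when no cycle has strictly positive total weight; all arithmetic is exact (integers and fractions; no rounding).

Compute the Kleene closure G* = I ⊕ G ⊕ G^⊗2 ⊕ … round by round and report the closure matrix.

D(0):
  [0, -16, -4, -18]
  [-20, 0, -19, -7]
  [-∞, 7, 0, -20]
  [-18, 2, -6, 0]
D(1):
  [0, -16, -4, -18]
  [-20, 0, -19, -7]
  [-∞, 7, 0, -20]
  [-18, 2, -6, 0]
D(2):
  [0, -16, -4, -18]
  [-20, 0, -19, -7]
  [-13, 7, 0, 0]
  [-18, 2, -6, 0]
D(3):
  [0, 3, -4, -4]
  [-20, 0, -19, -7]
  [-13, 7, 0, 0]
  [-18, 2, -6, 0]
D(4):
  [0, 3, -4, -4]
  [-20, 0, -13, -7]
  [-13, 7, 0, 0]
  [-18, 2, -6, 0]
Answer: G* = [[0, 3, -4, -4], [-20, 0, -13, -7], [-13, 7, 0, 0], [-18, 2, -6, 0]]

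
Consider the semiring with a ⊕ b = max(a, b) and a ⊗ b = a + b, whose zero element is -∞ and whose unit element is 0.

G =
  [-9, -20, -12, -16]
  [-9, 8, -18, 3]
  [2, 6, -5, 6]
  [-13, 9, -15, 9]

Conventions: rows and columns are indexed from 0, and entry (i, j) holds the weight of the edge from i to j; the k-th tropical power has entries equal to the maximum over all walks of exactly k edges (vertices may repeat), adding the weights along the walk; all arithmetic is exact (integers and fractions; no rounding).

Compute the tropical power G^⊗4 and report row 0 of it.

G^⊗2:
  [-10, -6, -17, -6]
  [-1, 16, -10, 12]
  [-3, 15, -9, 15]
  [0, 18, -6, 18]
G^⊗3:
  [-15, 3, -21, 3]
  [7, 24, -2, 21]
  [6, 24, 0, 24]
  [9, 27, 3, 27]
G^⊗4:
  [-6, 12, -12, 12]
  [15, 32, 6, 30]
  [15, 33, 9, 33]
  [18, 36, 12, 36]
Answer: row 0 of G^⊗4 = [-6, 12, -12, 12]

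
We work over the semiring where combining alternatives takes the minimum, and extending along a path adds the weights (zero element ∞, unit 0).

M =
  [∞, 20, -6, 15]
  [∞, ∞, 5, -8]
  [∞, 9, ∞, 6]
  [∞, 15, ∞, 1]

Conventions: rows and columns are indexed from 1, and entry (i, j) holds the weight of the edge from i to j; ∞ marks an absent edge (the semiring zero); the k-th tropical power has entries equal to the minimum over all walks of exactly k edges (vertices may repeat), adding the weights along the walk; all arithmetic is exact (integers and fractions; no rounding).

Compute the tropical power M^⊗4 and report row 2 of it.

M^⊗2:
  [∞, 3, 25, 0]
  [∞, 7, ∞, -7]
  [∞, 21, 14, 1]
  [∞, 16, 20, 2]
M^⊗3:
  [∞, 15, 8, -5]
  [∞, 8, 12, -6]
  [∞, 16, 26, 2]
  [∞, 17, 21, 3]
M^⊗4:
  [∞, 10, 20, -4]
  [∞, 9, 13, -5]
  [∞, 17, 21, 3]
  [∞, 18, 22, 4]
Answer: row 2 of M^⊗4 = [∞, 9, 13, -5]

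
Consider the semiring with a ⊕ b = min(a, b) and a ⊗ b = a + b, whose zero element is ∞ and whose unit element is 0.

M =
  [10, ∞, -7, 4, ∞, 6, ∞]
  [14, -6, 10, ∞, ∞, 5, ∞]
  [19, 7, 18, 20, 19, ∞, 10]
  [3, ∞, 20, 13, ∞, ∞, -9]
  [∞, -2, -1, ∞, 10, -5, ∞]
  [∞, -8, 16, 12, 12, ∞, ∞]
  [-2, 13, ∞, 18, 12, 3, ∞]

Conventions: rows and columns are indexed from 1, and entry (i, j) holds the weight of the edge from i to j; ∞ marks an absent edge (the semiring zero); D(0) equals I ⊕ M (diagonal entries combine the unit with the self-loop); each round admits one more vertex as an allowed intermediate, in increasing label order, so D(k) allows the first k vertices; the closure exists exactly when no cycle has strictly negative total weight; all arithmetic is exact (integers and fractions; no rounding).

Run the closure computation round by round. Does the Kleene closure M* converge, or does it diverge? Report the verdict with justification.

Detection: at round 0, diagonal entry (2, 2) turns strictly negative.
Key observation: the cycle 2->2 has total weight (-6), which is strictly negative.
Answer: DIVERGES — negative cycle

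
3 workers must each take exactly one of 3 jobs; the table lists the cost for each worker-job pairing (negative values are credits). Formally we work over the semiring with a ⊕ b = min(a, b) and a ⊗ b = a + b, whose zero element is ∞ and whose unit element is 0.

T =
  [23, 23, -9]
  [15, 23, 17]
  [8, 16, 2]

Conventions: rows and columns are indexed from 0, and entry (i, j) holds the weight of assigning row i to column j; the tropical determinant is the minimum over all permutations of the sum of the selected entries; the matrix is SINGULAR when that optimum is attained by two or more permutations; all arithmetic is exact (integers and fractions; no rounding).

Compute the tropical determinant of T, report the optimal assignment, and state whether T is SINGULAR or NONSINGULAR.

σ = (0, 1, 2): 23 + 23 + 2 = 48
σ = (0, 2, 1): 23 + 17 + 16 = 56
σ = (1, 0, 2): 23 + 15 + 2 = 40
σ = (1, 2, 0): 23 + 17 + 8 = 48
σ = (2, 0, 1): (-9) + 15 + 16 = 22
σ = (2, 1, 0): (-9) + 23 + 8 = 22
Optimal value attained by: σ = (2, 0, 1).
Answer: det⊕(T) = 22; verdict: SINGULAR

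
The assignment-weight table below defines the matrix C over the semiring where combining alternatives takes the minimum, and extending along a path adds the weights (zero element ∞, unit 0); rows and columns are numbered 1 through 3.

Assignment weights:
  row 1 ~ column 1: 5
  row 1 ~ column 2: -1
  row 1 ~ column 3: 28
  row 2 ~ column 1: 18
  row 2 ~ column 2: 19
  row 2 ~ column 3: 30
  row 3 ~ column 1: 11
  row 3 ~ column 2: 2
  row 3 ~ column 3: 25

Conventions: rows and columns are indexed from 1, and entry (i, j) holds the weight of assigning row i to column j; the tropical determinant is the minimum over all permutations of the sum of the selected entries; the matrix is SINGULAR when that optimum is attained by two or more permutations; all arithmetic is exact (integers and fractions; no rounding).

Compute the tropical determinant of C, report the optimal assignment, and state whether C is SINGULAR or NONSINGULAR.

σ = (1, 2, 3): 5 + 19 + 25 = 49
σ = (1, 3, 2): 5 + 30 + 2 = 37
σ = (2, 1, 3): (-1) + 18 + 25 = 42
σ = (2, 3, 1): (-1) + 30 + 11 = 40
σ = (3, 1, 2): 28 + 18 + 2 = 48
σ = (3, 2, 1): 28 + 19 + 11 = 58
Optimal value attained by: σ = (1, 3, 2).
Answer: det⊕(C) = 37; verdict: NONSINGULAR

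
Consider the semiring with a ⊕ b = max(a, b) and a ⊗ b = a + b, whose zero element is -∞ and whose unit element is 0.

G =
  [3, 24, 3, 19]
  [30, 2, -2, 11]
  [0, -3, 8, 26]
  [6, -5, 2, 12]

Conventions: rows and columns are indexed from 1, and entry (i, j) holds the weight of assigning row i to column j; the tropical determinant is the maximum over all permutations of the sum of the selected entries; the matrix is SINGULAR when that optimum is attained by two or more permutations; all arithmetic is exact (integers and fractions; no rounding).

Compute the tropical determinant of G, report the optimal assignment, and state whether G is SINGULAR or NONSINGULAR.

σ = (1, 2, 3, 4): 3 + 2 + 8 + 12 = 25
σ = (1, 2, 4, 3): 3 + 2 + 26 + 2 = 33
σ = (1, 3, 2, 4): 3 + (-2) + (-3) + 12 = 10
σ = (1, 3, 4, 2): 3 + (-2) + 26 + (-5) = 22
σ = (1, 4, 2, 3): 3 + 11 + (-3) + 2 = 13
σ = (1, 4, 3, 2): 3 + 11 + 8 + (-5) = 17
σ = (2, 1, 3, 4): 24 + 30 + 8 + 12 = 74
σ = (2, 1, 4, 3): 24 + 30 + 26 + 2 = 82
σ = (2, 3, 1, 4): 24 + (-2) + 0 + 12 = 34
σ = (2, 3, 4, 1): 24 + (-2) + 26 + 6 = 54
σ = (2, 4, 1, 3): 24 + 11 + 0 + 2 = 37
σ = (2, 4, 3, 1): 24 + 11 + 8 + 6 = 49
σ = (3, 1, 2, 4): 3 + 30 + (-3) + 12 = 42
σ = (3, 1, 4, 2): 3 + 30 + 26 + (-5) = 54
σ = (3, 2, 1, 4): 3 + 2 + 0 + 12 = 17
σ = (3, 2, 4, 1): 3 + 2 + 26 + 6 = 37
σ = (3, 4, 1, 2): 3 + 11 + 0 + (-5) = 9
σ = (3, 4, 2, 1): 3 + 11 + (-3) + 6 = 17
σ = (4, 1, 2, 3): 19 + 30 + (-3) + 2 = 48
σ = (4, 1, 3, 2): 19 + 30 + 8 + (-5) = 52
σ = (4, 2, 1, 3): 19 + 2 + 0 + 2 = 23
σ = (4, 2, 3, 1): 19 + 2 + 8 + 6 = 35
σ = (4, 3, 1, 2): 19 + (-2) + 0 + (-5) = 12
σ = (4, 3, 2, 1): 19 + (-2) + (-3) + 6 = 20
Optimal value attained by: σ = (2, 1, 4, 3).
Answer: det⊕(G) = 82; verdict: NONSINGULAR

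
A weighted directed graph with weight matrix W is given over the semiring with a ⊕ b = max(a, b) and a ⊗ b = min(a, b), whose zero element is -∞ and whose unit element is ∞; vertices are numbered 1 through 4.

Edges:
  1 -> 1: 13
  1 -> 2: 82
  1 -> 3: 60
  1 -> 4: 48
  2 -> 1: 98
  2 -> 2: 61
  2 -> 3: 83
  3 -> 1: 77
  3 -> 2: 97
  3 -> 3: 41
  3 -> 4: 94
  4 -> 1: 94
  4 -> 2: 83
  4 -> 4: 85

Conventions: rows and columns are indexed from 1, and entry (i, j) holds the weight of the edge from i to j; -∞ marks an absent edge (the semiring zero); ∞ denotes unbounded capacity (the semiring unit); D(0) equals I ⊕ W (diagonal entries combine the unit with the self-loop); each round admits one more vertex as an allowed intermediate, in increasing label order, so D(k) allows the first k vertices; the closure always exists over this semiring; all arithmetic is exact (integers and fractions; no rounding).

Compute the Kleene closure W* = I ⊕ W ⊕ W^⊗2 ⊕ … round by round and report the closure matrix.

D(0):
  [∞, 82, 60, 48]
  [98, ∞, 83, -∞]
  [77, 97, ∞, 94]
  [94, 83, -∞, ∞]
D(1):
  [∞, 82, 60, 48]
  [98, ∞, 83, 48]
  [77, 97, ∞, 94]
  [94, 83, 60, ∞]
D(2):
  [∞, 82, 82, 48]
  [98, ∞, 83, 48]
  [97, 97, ∞, 94]
  [94, 83, 83, ∞]
D(3):
  [∞, 82, 82, 82]
  [98, ∞, 83, 83]
  [97, 97, ∞, 94]
  [94, 83, 83, ∞]
D(4):
  [∞, 82, 82, 82]
  [98, ∞, 83, 83]
  [97, 97, ∞, 94]
  [94, 83, 83, ∞]
Answer: W* = [[∞, 82, 82, 82], [98, ∞, 83, 83], [97, 97, ∞, 94], [94, 83, 83, ∞]]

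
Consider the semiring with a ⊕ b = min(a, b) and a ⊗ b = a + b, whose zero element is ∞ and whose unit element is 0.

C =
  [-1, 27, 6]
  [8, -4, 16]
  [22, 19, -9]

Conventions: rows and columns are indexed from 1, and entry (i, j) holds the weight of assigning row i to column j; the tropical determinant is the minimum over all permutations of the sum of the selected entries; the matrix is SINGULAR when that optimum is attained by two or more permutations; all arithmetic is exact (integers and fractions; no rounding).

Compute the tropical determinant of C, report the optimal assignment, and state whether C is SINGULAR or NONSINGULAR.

σ = (1, 2, 3): (-1) + (-4) + (-9) = -14
σ = (1, 3, 2): (-1) + 16 + 19 = 34
σ = (2, 1, 3): 27 + 8 + (-9) = 26
σ = (2, 3, 1): 27 + 16 + 22 = 65
σ = (3, 1, 2): 6 + 8 + 19 = 33
σ = (3, 2, 1): 6 + (-4) + 22 = 24
Optimal value attained by: σ = (1, 2, 3).
Answer: det⊕(C) = -14; verdict: NONSINGULAR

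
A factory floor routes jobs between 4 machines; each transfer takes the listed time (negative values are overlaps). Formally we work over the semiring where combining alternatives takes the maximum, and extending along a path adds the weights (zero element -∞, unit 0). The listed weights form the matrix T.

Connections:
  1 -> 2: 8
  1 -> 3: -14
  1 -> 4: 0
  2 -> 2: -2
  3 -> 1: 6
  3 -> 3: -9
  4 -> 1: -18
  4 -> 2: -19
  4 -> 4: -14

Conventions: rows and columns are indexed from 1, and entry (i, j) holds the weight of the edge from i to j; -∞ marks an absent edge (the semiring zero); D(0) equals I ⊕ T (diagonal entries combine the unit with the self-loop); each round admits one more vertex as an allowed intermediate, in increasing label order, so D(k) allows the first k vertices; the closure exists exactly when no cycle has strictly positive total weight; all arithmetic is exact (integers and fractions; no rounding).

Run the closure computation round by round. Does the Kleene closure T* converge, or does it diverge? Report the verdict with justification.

D(0):
  [0, 8, -14, 0]
  [-∞, 0, -∞, -∞]
  [6, -∞, 0, -∞]
  [-18, -19, -∞, 0]
D(1):
  [0, 8, -14, 0]
  [-∞, 0, -∞, -∞]
  [6, 14, 0, 6]
  [-18, -10, -32, 0]
D(2):
  [0, 8, -14, 0]
  [-∞, 0, -∞, -∞]
  [6, 14, 0, 6]
  [-18, -10, -32, 0]
D(3):
  [0, 8, -14, 0]
  [-∞, 0, -∞, -∞]
  [6, 14, 0, 6]
  [-18, -10, -32, 0]
D(4):
  [0, 8, -14, 0]
  [-∞, 0, -∞, -∞]
  [6, 14, 0, 6]
  [-18, -10, -32, 0]
Key observation: every diagonal entry stays at the unit through all rounds, so no improving cycle exists.
Answer: CONVERGES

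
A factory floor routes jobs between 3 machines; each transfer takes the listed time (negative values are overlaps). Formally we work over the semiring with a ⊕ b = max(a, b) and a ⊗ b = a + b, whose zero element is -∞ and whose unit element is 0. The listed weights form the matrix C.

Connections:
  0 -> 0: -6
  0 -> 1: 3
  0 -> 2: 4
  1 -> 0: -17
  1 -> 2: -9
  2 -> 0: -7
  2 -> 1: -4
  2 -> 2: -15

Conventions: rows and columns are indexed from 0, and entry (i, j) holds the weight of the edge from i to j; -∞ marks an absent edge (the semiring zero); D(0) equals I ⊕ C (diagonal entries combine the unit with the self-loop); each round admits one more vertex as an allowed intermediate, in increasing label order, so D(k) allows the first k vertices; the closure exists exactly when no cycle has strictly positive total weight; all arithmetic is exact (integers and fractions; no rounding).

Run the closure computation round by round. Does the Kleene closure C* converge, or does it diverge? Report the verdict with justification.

D(0):
  [0, 3, 4]
  [-17, 0, -9]
  [-7, -4, 0]
D(1):
  [0, 3, 4]
  [-17, 0, -9]
  [-7, -4, 0]
D(2):
  [0, 3, 4]
  [-17, 0, -9]
  [-7, -4, 0]
D(3):
  [0, 3, 4]
  [-16, 0, -9]
  [-7, -4, 0]
Key observation: every diagonal entry stays at the unit through all rounds, so no improving cycle exists.
Answer: CONVERGES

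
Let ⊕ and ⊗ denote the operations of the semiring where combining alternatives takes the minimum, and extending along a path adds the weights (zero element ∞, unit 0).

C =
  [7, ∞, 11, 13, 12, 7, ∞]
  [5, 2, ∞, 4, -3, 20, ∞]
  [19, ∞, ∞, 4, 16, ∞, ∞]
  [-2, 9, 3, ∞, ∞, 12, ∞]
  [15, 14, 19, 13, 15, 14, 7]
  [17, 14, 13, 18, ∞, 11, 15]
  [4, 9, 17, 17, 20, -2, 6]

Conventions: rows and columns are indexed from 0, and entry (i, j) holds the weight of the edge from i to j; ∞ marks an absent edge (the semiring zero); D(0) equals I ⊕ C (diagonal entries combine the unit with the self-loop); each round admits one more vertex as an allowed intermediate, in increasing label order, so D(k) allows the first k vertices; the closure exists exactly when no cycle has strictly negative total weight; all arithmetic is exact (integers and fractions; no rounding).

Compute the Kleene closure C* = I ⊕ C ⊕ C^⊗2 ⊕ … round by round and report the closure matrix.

D(0):
  [0, ∞, 11, 13, 12, 7, ∞]
  [5, 0, ∞, 4, -3, 20, ∞]
  [19, ∞, 0, 4, 16, ∞, ∞]
  [-2, 9, 3, 0, ∞, 12, ∞]
  [15, 14, 19, 13, 0, 14, 7]
  [17, 14, 13, 18, ∞, 0, 15]
  [4, 9, 17, 17, 20, -2, 0]
D(1):
  [0, ∞, 11, 13, 12, 7, ∞]
  [5, 0, 16, 4, -3, 12, ∞]
  [19, ∞, 0, 4, 16, 26, ∞]
  [-2, 9, 3, 0, 10, 5, ∞]
  [15, 14, 19, 13, 0, 14, 7]
  [17, 14, 13, 18, 29, 0, 15]
  [4, 9, 15, 17, 16, -2, 0]
D(2):
  [0, ∞, 11, 13, 12, 7, ∞]
  [5, 0, 16, 4, -3, 12, ∞]
  [19, ∞, 0, 4, 16, 26, ∞]
  [-2, 9, 3, 0, 6, 5, ∞]
  [15, 14, 19, 13, 0, 14, 7]
  [17, 14, 13, 18, 11, 0, 15]
  [4, 9, 15, 13, 6, -2, 0]
D(3):
  [0, ∞, 11, 13, 12, 7, ∞]
  [5, 0, 16, 4, -3, 12, ∞]
  [19, ∞, 0, 4, 16, 26, ∞]
  [-2, 9, 3, 0, 6, 5, ∞]
  [15, 14, 19, 13, 0, 14, 7]
  [17, 14, 13, 17, 11, 0, 15]
  [4, 9, 15, 13, 6, -2, 0]
D(4):
  [0, 22, 11, 13, 12, 7, ∞]
  [2, 0, 7, 4, -3, 9, ∞]
  [2, 13, 0, 4, 10, 9, ∞]
  [-2, 9, 3, 0, 6, 5, ∞]
  [11, 14, 16, 13, 0, 14, 7]
  [15, 14, 13, 17, 11, 0, 15]
  [4, 9, 15, 13, 6, -2, 0]
D(5):
  [0, 22, 11, 13, 12, 7, 19]
  [2, 0, 7, 4, -3, 9, 4]
  [2, 13, 0, 4, 10, 9, 17]
  [-2, 9, 3, 0, 6, 5, 13]
  [11, 14, 16, 13, 0, 14, 7]
  [15, 14, 13, 17, 11, 0, 15]
  [4, 9, 15, 13, 6, -2, 0]
D(6):
  [0, 21, 11, 13, 12, 7, 19]
  [2, 0, 7, 4, -3, 9, 4]
  [2, 13, 0, 4, 10, 9, 17]
  [-2, 9, 3, 0, 6, 5, 13]
  [11, 14, 16, 13, 0, 14, 7]
  [15, 14, 13, 17, 11, 0, 15]
  [4, 9, 11, 13, 6, -2, 0]
D(7):
  [0, 21, 11, 13, 12, 7, 19]
  [2, 0, 7, 4, -3, 2, 4]
  [2, 13, 0, 4, 10, 9, 17]
  [-2, 9, 3, 0, 6, 5, 13]
  [11, 14, 16, 13, 0, 5, 7]
  [15, 14, 13, 17, 11, 0, 15]
  [4, 9, 11, 13, 6, -2, 0]
Answer: C* = [[0, 21, 11, 13, 12, 7, 19], [2, 0, 7, 4, -3, 2, 4], [2, 13, 0, 4, 10, 9, 17], [-2, 9, 3, 0, 6, 5, 13], [11, 14, 16, 13, 0, 5, 7], [15, 14, 13, 17, 11, 0, 15], [4, 9, 11, 13, 6, -2, 0]]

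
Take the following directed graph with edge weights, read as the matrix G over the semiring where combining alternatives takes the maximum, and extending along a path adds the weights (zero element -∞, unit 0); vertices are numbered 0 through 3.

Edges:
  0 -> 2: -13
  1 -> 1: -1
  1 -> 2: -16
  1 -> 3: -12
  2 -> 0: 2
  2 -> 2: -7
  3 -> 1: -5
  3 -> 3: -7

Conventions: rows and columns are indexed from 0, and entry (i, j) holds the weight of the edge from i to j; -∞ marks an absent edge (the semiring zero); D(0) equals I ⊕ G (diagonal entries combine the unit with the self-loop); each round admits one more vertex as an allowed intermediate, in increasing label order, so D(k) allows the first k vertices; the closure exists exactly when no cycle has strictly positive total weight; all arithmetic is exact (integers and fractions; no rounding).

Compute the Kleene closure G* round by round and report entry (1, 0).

D(0):
  [0, -∞, -13, -∞]
  [-∞, 0, -16, -12]
  [2, -∞, 0, -∞]
  [-∞, -5, -∞, 0]
D(1):
  [0, -∞, -13, -∞]
  [-∞, 0, -16, -12]
  [2, -∞, 0, -∞]
  [-∞, -5, -∞, 0]
D(2):
  [0, -∞, -13, -∞]
  [-∞, 0, -16, -12]
  [2, -∞, 0, -∞]
  [-∞, -5, -21, 0]
D(3):
  [0, -∞, -13, -∞]
  [-14, 0, -16, -12]
  [2, -∞, 0, -∞]
  [-19, -5, -21, 0]
D(4):
  [0, -∞, -13, -∞]
  [-14, 0, -16, -12]
  [2, -∞, 0, -∞]
  [-19, -5, -21, 0]
Answer: G*[1][0] = -14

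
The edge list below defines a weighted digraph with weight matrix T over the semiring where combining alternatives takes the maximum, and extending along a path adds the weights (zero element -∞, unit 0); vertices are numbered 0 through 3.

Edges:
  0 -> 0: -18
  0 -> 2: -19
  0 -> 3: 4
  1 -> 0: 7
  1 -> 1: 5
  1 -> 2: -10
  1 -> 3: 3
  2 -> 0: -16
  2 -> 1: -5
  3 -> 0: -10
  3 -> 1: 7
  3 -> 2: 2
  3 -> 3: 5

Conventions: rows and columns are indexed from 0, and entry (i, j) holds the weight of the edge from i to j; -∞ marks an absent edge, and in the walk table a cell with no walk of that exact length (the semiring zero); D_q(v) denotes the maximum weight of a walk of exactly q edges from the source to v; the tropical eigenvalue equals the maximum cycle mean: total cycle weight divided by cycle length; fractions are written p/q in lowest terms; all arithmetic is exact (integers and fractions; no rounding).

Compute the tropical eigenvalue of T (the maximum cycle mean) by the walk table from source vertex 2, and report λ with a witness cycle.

q=0: [-∞, -∞, 0, -∞]
q=1: [-16, -5, -∞, -∞]
q=2: [2, 0, -15, -2]
q=3: [7, 5, 0, 6]
q=4: [12, 13, 8, 11]
Optimal cycle mean attained by: cycle 0->3->1->0, total 4 + 7 + 7, length 3.
Answer: λ = 6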